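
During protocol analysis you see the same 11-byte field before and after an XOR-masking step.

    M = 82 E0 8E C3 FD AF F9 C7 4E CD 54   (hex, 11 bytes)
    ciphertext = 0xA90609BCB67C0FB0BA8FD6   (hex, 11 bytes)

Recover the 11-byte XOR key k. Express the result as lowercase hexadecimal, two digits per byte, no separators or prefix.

Since ciphertext = M ⊕ k, XORing both sides with M gives k = M ⊕ ciphertext.
82 ⊕ a9 = 2b
e0 ⊕ 06 = e6
8e ⊕ 09 = 87
c3 ⊕ bc = 7f
fd ⊕ b6 = 4b
af ⊕ 7c = d3
f9 ⊕ 0f = f6
c7 ⊕ b0 = 77
4e ⊕ ba = f4
cd ⊕ 8f = 42
54 ⊕ d6 = 82

2be6877f4bd3f677f44282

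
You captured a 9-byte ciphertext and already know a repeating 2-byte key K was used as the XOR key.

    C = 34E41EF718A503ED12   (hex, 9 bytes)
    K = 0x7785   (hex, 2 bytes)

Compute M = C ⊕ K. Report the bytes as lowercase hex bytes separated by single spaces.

43 61 69 72 6f 20 74 68 65

The 2-byte key repeats, so the effective keystream is 77 85 77 85 77 85 77 85 77.
byte 0:  52 ^ 119 =  67
byte 1: 228 ^ 133 =  97
byte 2:  30 ^ 119 = 105
byte 3: 247 ^ 133 = 114
byte 4:  24 ^ 119 = 111
byte 5: 165 ^ 133 =  32
byte 6:   3 ^ 119 = 116
byte 7: 237 ^ 133 = 104
byte 8:  18 ^ 119 = 101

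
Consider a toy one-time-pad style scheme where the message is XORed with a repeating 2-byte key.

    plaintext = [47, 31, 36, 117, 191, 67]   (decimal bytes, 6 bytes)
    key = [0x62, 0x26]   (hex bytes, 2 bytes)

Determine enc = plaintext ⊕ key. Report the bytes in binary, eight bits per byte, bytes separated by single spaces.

01001101 00111001 01000110 01010011 11011101 01100101

The 2-byte key repeats, so the effective keystream is 62 26 62 26 62 26.
byte 0: 00101111 ^ 01100010 = 01001101
byte 1: 00011111 ^ 00100110 = 00111001
byte 2: 00100100 ^ 01100010 = 01000110
byte 3: 01110101 ^ 00100110 = 01010011
byte 4: 10111111 ^ 01100010 = 11011101
byte 5: 01000011 ^ 00100110 = 01100101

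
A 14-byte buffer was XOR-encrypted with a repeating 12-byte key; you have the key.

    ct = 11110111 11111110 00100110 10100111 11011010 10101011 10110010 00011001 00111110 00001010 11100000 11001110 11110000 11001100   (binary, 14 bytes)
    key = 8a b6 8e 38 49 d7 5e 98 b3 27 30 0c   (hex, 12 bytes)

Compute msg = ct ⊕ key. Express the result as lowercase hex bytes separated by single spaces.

The 12-byte key repeats, so the effective keystream is 8a b6 8e 38 49 d7 5e 98 b3 27 30 0c 8a b6.
byte 0: 11110111 ^ 10001010 = 01111101
byte 1: 11111110 ^ 10110110 = 01001000
byte 2: 00100110 ^ 10001110 = 10101000
byte 3: 10100111 ^ 00111000 = 10011111
byte 4: 11011010 ^ 01001001 = 10010011
byte 5: 10101011 ^ 11010111 = 01111100
byte 6: 10110010 ^ 01011110 = 11101100
byte 7: 00011001 ^ 10011000 = 10000001
byte 8: 00111110 ^ 10110011 = 10001101
byte 9: 00001010 ^ 00100111 = 00101101
byte 10: 11100000 ^ 00110000 = 11010000
byte 11: 11001110 ^ 00001100 = 11000010
byte 12: 11110000 ^ 10001010 = 01111010
byte 13: 11001100 ^ 10110110 = 01111010

7d 48 a8 9f 93 7c ec 81 8d 2d d0 c2 7a 7a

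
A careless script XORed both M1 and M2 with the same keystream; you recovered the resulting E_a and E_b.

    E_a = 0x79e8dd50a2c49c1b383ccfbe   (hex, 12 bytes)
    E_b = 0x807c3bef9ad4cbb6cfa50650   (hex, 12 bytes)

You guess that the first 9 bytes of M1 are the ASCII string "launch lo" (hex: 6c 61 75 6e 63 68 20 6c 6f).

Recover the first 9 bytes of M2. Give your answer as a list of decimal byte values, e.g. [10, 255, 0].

First, E_a ⊕ E_b = (M1 ⊕ K) ⊕ (M2 ⊕ K) = M1 ⊕ M2, so the key drops out. Then M2 = (M1 ⊕ M2) ⊕ M1 over the first 9 bytes.
byte 0: (79 ⊕ 80) ⊕ 6c = f9 ⊕ 6c = 95
byte 1: (e8 ⊕ 7c) ⊕ 61 = 94 ⊕ 61 = f5
byte 2: (dd ⊕ 3b) ⊕ 75 = e6 ⊕ 75 = 93
byte 3: (50 ⊕ ef) ⊕ 6e = bf ⊕ 6e = d1
byte 4: (a2 ⊕ 9a) ⊕ 63 = 38 ⊕ 63 = 5b
byte 5: (c4 ⊕ d4) ⊕ 68 = 10 ⊕ 68 = 78
byte 6: (9c ⊕ cb) ⊕ 20 = 57 ⊕ 20 = 77
byte 7: (1b ⊕ b6) ⊕ 6c = ad ⊕ 6c = c1
byte 8: (38 ⊕ cf) ⊕ 6f = f7 ⊕ 6f = 98

[149, 245, 147, 209, 91, 120, 119, 193, 152]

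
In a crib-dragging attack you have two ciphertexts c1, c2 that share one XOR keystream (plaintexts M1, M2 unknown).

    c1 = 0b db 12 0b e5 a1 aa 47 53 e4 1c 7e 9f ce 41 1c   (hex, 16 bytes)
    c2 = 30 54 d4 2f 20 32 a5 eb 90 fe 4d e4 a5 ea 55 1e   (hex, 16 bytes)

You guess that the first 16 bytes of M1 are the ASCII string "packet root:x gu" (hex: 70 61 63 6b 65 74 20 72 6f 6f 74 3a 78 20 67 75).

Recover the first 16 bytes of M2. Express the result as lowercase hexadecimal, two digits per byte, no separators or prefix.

4beea54fa0e72fdeac7525a042047377

First, c1 ⊕ c2 = (M1 ⊕ K) ⊕ (M2 ⊕ K) = M1 ⊕ M2, so the key drops out. Then M2 = (M1 ⊕ M2) ⊕ M1 over the first 16 bytes.
byte 0: (0b xor 30) xor 70 = 3b xor 70 = 4b
byte 1: (db xor 54) xor 61 = 8f xor 61 = ee
byte 2: (12 xor d4) xor 63 = c6 xor 63 = a5
byte 3: (0b xor 2f) xor 6b = 24 xor 6b = 4f
byte 4: (e5 xor 20) xor 65 = c5 xor 65 = a0
byte 5: (a1 xor 32) xor 74 = 93 xor 74 = e7
byte 6: (aa xor a5) xor 20 = 0f xor 20 = 2f
byte 7: (47 xor eb) xor 72 = ac xor 72 = de
byte 8: (53 xor 90) xor 6f = c3 xor 6f = ac
byte 9: (e4 xor fe) xor 6f = 1a xor 6f = 75
byte 10: (1c xor 4d) xor 74 = 51 xor 74 = 25
byte 11: (7e xor e4) xor 3a = 9a xor 3a = a0
byte 12: (9f xor a5) xor 78 = 3a xor 78 = 42
byte 13: (ce xor ea) xor 20 = 24 xor 20 = 04
byte 14: (41 xor 55) xor 67 = 14 xor 67 = 73
byte 15: (1c xor 1e) xor 75 = 02 xor 75 = 77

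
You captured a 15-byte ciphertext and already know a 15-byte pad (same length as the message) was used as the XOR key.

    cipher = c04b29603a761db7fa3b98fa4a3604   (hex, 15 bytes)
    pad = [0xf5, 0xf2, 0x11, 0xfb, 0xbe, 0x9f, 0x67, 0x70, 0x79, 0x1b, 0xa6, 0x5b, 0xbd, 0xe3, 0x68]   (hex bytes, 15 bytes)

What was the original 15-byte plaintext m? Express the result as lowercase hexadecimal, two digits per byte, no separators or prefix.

35b9389b84e97ac783203ea1f7d56c

byte 0: 11000000 xor 11110101 = 00110101
byte 1: 01001011 xor 11110010 = 10111001
byte 2: 00101001 xor 00010001 = 00111000
byte 3: 01100000 xor 11111011 = 10011011
byte 4: 00111010 xor 10111110 = 10000100
byte 5: 01110110 xor 10011111 = 11101001
byte 6: 00011101 xor 01100111 = 01111010
byte 7: 10110111 xor 01110000 = 11000111
byte 8: 11111010 xor 01111001 = 10000011
byte 9: 00111011 xor 00011011 = 00100000
byte 10: 10011000 xor 10100110 = 00111110
byte 11: 11111010 xor 01011011 = 10100001
byte 12: 01001010 xor 10111101 = 11110111
byte 13: 00110110 xor 11100011 = 11010101
byte 14: 00000100 xor 01101000 = 01101100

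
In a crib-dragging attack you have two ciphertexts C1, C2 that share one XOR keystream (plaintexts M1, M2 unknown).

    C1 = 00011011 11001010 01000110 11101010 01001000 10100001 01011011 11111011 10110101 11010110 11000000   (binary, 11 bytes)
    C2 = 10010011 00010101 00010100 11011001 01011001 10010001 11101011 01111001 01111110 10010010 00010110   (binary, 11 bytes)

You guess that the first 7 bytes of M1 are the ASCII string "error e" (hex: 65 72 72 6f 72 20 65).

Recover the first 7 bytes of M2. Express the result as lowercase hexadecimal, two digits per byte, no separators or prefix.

First, C1 ⊕ C2 = (M1 ⊕ K) ⊕ (M2 ⊕ K) = M1 ⊕ M2, so the key drops out. Then M2 = (M1 ⊕ M2) ⊕ M1 over the first 7 bytes.
byte 0: (1b XOR 93) XOR 65 = 88 XOR 65 = ed
byte 1: (ca XOR 15) XOR 72 = df XOR 72 = ad
byte 2: (46 XOR 14) XOR 72 = 52 XOR 72 = 20
byte 3: (ea XOR d9) XOR 6f = 33 XOR 6f = 5c
byte 4: (48 XOR 59) XOR 72 = 11 XOR 72 = 63
byte 5: (a1 XOR 91) XOR 20 = 30 XOR 20 = 10
byte 6: (5b XOR eb) XOR 65 = b0 XOR 65 = d5

edad205c6310d5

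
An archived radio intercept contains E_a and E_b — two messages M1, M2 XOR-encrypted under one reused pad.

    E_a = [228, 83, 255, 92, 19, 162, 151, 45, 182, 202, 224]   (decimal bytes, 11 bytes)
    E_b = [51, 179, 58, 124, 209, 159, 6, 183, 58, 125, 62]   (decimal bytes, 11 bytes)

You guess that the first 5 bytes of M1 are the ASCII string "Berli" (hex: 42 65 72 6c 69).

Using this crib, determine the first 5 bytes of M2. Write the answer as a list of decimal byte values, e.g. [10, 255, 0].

First, E_a ⊕ E_b = (M1 ⊕ K) ⊕ (M2 ⊕ K) = M1 ⊕ M2, so the key drops out. Then M2 = (M1 ⊕ M2) ⊕ M1 over the first 5 bytes.
byte 0: (e4 ⊕ 33) ⊕ 42 = d7 ⊕ 42 = 95
byte 1: (53 ⊕ b3) ⊕ 65 = e0 ⊕ 65 = 85
byte 2: (ff ⊕ 3a) ⊕ 72 = c5 ⊕ 72 = b7
byte 3: (5c ⊕ 7c) ⊕ 6c = 20 ⊕ 6c = 4c
byte 4: (13 ⊕ d1) ⊕ 69 = c2 ⊕ 69 = ab

[149, 133, 183, 76, 171]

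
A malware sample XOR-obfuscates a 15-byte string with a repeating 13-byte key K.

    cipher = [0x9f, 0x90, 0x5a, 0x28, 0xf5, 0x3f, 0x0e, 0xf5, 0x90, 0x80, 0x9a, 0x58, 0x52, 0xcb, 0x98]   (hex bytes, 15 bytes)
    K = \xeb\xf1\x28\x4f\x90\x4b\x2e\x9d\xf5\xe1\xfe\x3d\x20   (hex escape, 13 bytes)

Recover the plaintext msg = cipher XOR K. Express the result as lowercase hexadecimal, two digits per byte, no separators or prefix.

The 13-byte key repeats, so the effective keystream is eb f1 28 4f 90 4b 2e 9d f5 e1 fe 3d 20 eb f1.
byte 0: 9f ^ eb = 74
byte 1: 90 ^ f1 = 61
byte 2: 5a ^ 28 = 72
byte 3: 28 ^ 4f = 67
byte 4: f5 ^ 90 = 65
byte 5: 3f ^ 4b = 74
byte 6: 0e ^ 2e = 20
byte 7: f5 ^ 9d = 68
byte 8: 90 ^ f5 = 65
byte 9: 80 ^ e1 = 61
byte 10: 9a ^ fe = 64
byte 11: 58 ^ 3d = 65
byte 12: 52 ^ 20 = 72
byte 13: cb ^ eb = 20
byte 14: 98 ^ f1 = 69

746172676574206865616465722069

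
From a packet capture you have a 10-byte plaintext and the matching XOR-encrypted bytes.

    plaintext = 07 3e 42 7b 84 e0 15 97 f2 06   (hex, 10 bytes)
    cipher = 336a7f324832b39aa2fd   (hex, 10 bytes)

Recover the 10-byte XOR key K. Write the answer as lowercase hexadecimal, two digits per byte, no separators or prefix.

Since cipher = plaintext ⊕ K, XORing both sides with plaintext gives K = plaintext ⊕ cipher.
byte 0: 07 XOR 33 = 34
byte 1: 3e XOR 6a = 54
byte 2: 42 XOR 7f = 3d
byte 3: 7b XOR 32 = 49
byte 4: 84 XOR 48 = cc
byte 5: e0 XOR 32 = d2
byte 6: 15 XOR b3 = a6
byte 7: 97 XOR 9a = 0d
byte 8: f2 XOR a2 = 50
byte 9: 06 XOR fd = fb

34543d49ccd2a60d50fb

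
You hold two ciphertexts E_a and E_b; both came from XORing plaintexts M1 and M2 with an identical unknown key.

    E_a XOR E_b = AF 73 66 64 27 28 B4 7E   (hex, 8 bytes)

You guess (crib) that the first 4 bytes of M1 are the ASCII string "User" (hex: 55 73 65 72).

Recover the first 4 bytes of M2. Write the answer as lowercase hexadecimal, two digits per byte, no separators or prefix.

fa000316

Since E_a ⊕ E_b = M1 ⊕ M2, XORing with the guessed M1 bytes yields the corresponding M2 bytes: M2 = (E_a ⊕ E_b) ⊕ M1.
af ⊕ 55 = fa
73 ⊕ 73 = 00
66 ⊕ 65 = 03
64 ⊕ 72 = 16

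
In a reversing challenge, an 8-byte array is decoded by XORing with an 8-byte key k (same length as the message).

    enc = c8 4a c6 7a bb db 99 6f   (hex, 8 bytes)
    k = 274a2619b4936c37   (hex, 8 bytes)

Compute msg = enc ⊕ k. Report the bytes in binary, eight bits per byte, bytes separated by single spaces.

XOR is its own inverse, so applying the key byte-wise gives the result directly.
11001000 XOR 00100111 = 11101111
01001010 XOR 01001010 = 00000000
11000110 XOR 00100110 = 11100000
01111010 XOR 00011001 = 01100011
10111011 XOR 10110100 = 00001111
11011011 XOR 10010011 = 01001000
10011001 XOR 01101100 = 11110101
01101111 XOR 00110111 = 01011000

11101111 00000000 11100000 01100011 00001111 01001000 11110101 01011000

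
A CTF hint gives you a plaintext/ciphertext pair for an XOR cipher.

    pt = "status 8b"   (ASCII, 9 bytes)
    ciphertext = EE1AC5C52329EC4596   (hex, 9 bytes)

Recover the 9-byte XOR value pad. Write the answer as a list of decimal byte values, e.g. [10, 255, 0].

Since ciphertext = pt ⊕ pad, XORing both sides with pt gives pad = pt ⊕ ciphertext.
01110011 ^ 11101110 = 10011101
01110100 ^ 00011010 = 01101110
01100001 ^ 11000101 = 10100100
01110100 ^ 11000101 = 10110001
01110101 ^ 00100011 = 01010110
01110011 ^ 00101001 = 01011010
00100000 ^ 11101100 = 11001100
00111000 ^ 01000101 = 01111101
01100010 ^ 10010110 = 11110100

[157, 110, 164, 177, 86, 90, 204, 125, 244]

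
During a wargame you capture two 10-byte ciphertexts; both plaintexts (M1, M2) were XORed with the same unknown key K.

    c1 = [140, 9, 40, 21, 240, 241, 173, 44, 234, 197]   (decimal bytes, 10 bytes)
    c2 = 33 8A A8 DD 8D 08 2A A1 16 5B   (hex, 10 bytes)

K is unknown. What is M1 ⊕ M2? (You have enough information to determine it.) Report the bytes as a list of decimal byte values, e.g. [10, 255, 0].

c1 ⊕ c2 = (M1 ⊕ K) ⊕ (M2 ⊕ K) = M1 ⊕ M2 — the shared key cancels under XOR.
8c ^ 33 = bf
09 ^ 8a = 83
28 ^ a8 = 80
15 ^ dd = c8
f0 ^ 8d = 7d
f1 ^ 08 = f9
ad ^ 2a = 87
2c ^ a1 = 8d
ea ^ 16 = fc
c5 ^ 5b = 9e

[191, 131, 128, 200, 125, 249, 135, 141, 252, 158]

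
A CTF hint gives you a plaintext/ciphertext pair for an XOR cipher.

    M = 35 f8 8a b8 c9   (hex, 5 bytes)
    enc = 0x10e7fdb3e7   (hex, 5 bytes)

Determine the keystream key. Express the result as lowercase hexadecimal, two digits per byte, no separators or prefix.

251f770b2e

Since enc = M ⊕ key, XORing both sides with M gives key = M ⊕ enc.
byte 0: 35 ^ 10 = 25
byte 1: f8 ^ e7 = 1f
byte 2: 8a ^ fd = 77
byte 3: b8 ^ b3 = 0b
byte 4: c9 ^ e7 = 2e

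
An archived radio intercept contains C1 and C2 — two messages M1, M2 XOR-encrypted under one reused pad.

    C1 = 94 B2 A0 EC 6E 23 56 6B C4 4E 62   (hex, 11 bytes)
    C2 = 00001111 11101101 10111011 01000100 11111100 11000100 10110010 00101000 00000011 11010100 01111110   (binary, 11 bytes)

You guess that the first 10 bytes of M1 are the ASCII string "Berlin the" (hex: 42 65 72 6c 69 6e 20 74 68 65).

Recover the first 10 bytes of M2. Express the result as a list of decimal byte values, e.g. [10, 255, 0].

[217, 58, 105, 196, 251, 137, 196, 55, 175, 255]

First, C1 ⊕ C2 = (M1 ⊕ K) ⊕ (M2 ⊕ K) = M1 ⊕ M2, so the key drops out. Then M2 = (M1 ⊕ M2) ⊕ M1 over the first 10 bytes.
byte 0: (94 xor 0f) xor 42 = 9b xor 42 = d9
byte 1: (b2 xor ed) xor 65 = 5f xor 65 = 3a
byte 2: (a0 xor bb) xor 72 = 1b xor 72 = 69
byte 3: (ec xor 44) xor 6c = a8 xor 6c = c4
byte 4: (6e xor fc) xor 69 = 92 xor 69 = fb
byte 5: (23 xor c4) xor 6e = e7 xor 6e = 89
byte 6: (56 xor b2) xor 20 = e4 xor 20 = c4
byte 7: (6b xor 28) xor 74 = 43 xor 74 = 37
byte 8: (c4 xor 03) xor 68 = c7 xor 68 = af
byte 9: (4e xor d4) xor 65 = 9a xor 65 = ff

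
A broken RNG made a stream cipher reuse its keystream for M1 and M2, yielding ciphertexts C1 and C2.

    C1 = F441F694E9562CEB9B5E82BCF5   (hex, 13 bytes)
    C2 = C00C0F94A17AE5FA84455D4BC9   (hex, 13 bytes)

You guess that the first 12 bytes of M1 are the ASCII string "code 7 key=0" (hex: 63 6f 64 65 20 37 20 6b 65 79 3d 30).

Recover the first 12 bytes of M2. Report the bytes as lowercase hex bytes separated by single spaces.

First, C1 ⊕ C2 = (M1 ⊕ K) ⊕ (M2 ⊕ K) = M1 ⊕ M2, so the key drops out. Then M2 = (M1 ⊕ M2) ⊕ M1 over the first 12 bytes.
byte 0: (f4 XOR c0) XOR 63 = 34 XOR 63 = 57
byte 1: (41 XOR 0c) XOR 6f = 4d XOR 6f = 22
byte 2: (f6 XOR 0f) XOR 64 = f9 XOR 64 = 9d
byte 3: (94 XOR 94) XOR 65 = 00 XOR 65 = 65
byte 4: (e9 XOR a1) XOR 20 = 48 XOR 20 = 68
byte 5: (56 XOR 7a) XOR 37 = 2c XOR 37 = 1b
byte 6: (2c XOR e5) XOR 20 = c9 XOR 20 = e9
byte 7: (eb XOR fa) XOR 6b = 11 XOR 6b = 7a
byte 8: (9b XOR 84) XOR 65 = 1f XOR 65 = 7a
byte 9: (5e XOR 45) XOR 79 = 1b XOR 79 = 62
byte 10: (82 XOR 5d) XOR 3d = df XOR 3d = e2
byte 11: (bc XOR 4b) XOR 30 = f7 XOR 30 = c7

57 22 9d 65 68 1b e9 7a 7a 62 e2 c7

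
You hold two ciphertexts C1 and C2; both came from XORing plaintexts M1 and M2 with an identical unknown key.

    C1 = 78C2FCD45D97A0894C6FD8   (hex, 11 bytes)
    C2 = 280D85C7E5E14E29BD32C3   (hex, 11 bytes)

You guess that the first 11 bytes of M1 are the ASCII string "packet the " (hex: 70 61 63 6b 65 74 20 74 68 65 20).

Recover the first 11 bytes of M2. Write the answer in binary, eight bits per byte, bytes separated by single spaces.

First, C1 ⊕ C2 = (M1 ⊕ K) ⊕ (M2 ⊕ K) = M1 ⊕ M2, so the key drops out. Then M2 = (M1 ⊕ M2) ⊕ M1 over the first 11 bytes.
byte 0: (78 XOR 28) XOR 70 = 50 XOR 70 = 20
byte 1: (c2 XOR 0d) XOR 61 = cf XOR 61 = ae
byte 2: (fc XOR 85) XOR 63 = 79 XOR 63 = 1a
byte 3: (d4 XOR c7) XOR 6b = 13 XOR 6b = 78
byte 4: (5d XOR e5) XOR 65 = b8 XOR 65 = dd
byte 5: (97 XOR e1) XOR 74 = 76 XOR 74 = 02
byte 6: (a0 XOR 4e) XOR 20 = ee XOR 20 = ce
byte 7: (89 XOR 29) XOR 74 = a0 XOR 74 = d4
byte 8: (4c XOR bd) XOR 68 = f1 XOR 68 = 99
byte 9: (6f XOR 32) XOR 65 = 5d XOR 65 = 38
byte 10: (d8 XOR c3) XOR 20 = 1b XOR 20 = 3b

00100000 10101110 00011010 01111000 11011101 00000010 11001110 11010100 10011001 00111000 00111011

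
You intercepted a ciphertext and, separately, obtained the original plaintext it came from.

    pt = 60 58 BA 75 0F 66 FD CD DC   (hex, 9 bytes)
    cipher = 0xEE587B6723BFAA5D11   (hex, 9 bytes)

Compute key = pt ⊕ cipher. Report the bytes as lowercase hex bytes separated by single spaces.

8e 00 c1 12 2c d9 57 90 cd

Since cipher = pt ⊕ key, XORing both sides with pt gives key = pt ⊕ cipher.
60 xor ee = 8e
58 xor 58 = 00
ba xor 7b = c1
75 xor 67 = 12
0f xor 23 = 2c
66 xor bf = d9
fd xor aa = 57
cd xor 5d = 90
dc xor 11 = cd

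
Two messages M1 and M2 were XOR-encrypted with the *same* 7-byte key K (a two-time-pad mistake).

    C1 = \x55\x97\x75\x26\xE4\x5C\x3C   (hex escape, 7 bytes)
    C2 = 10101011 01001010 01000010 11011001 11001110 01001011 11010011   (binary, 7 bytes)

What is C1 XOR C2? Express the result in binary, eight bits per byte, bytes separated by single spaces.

11111110 11011101 00110111 11111111 00101010 00010111 11101111

C1 ⊕ C2 = (M1 ⊕ K) ⊕ (M2 ⊕ K) = M1 ⊕ M2 — the shared key cancels under XOR.
55 ^ ab = fe
97 ^ 4a = dd
75 ^ 42 = 37
26 ^ d9 = ff
e4 ^ ce = 2a
5c ^ 4b = 17
3c ^ d3 = ef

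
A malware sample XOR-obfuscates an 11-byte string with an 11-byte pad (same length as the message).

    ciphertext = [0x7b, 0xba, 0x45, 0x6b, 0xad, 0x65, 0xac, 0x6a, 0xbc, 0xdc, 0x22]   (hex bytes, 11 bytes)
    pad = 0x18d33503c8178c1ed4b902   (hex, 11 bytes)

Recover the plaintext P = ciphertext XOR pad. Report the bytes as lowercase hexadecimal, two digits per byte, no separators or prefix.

XOR is its own inverse, so applying the key byte-wise gives the result directly.
byte 0: 01111011 ^ 00011000 = 01100011
byte 1: 10111010 ^ 11010011 = 01101001
byte 2: 01000101 ^ 00110101 = 01110000
byte 3: 01101011 ^ 00000011 = 01101000
byte 4: 10101101 ^ 11001000 = 01100101
byte 5: 01100101 ^ 00010111 = 01110010
byte 6: 10101100 ^ 10001100 = 00100000
byte 7: 01101010 ^ 00011110 = 01110100
byte 8: 10111100 ^ 11010100 = 01101000
byte 9: 11011100 ^ 10111001 = 01100101
byte 10: 00100010 ^ 00000010 = 00100000

6369706865722074686520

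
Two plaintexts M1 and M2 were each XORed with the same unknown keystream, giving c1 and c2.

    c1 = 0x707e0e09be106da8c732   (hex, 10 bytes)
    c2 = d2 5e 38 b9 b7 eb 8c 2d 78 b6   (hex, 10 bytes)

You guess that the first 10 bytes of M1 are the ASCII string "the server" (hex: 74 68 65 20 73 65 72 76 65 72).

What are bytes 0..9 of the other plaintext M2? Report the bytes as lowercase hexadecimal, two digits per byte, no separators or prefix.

First, c1 ⊕ c2 = (M1 ⊕ K) ⊕ (M2 ⊕ K) = M1 ⊕ M2, so the key drops out. Then M2 = (M1 ⊕ M2) ⊕ M1 over the first 10 bytes.
byte 0: (70 XOR d2) XOR 74 = a2 XOR 74 = d6
byte 1: (7e XOR 5e) XOR 68 = 20 XOR 68 = 48
byte 2: (0e XOR 38) XOR 65 = 36 XOR 65 = 53
byte 3: (09 XOR b9) XOR 20 = b0 XOR 20 = 90
byte 4: (be XOR b7) XOR 73 = 09 XOR 73 = 7a
byte 5: (10 XOR eb) XOR 65 = fb XOR 65 = 9e
byte 6: (6d XOR 8c) XOR 72 = e1 XOR 72 = 93
byte 7: (a8 XOR 2d) XOR 76 = 85 XOR 76 = f3
byte 8: (c7 XOR 78) XOR 65 = bf XOR 65 = da
byte 9: (32 XOR b6) XOR 72 = 84 XOR 72 = f6

d64853907a9e93f3daf6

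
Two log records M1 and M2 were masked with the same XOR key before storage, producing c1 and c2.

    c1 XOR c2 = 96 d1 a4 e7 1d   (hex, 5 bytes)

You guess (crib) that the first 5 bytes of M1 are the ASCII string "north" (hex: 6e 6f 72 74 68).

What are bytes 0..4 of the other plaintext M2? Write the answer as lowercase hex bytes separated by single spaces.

Since c1 ⊕ c2 = M1 ⊕ M2, XORing with the guessed M1 bytes yields the corresponding M2 bytes: M2 = (c1 ⊕ c2) ⊕ M1.
byte 0: 96 ^ 6e = f8
byte 1: d1 ^ 6f = be
byte 2: a4 ^ 72 = d6
byte 3: e7 ^ 74 = 93
byte 4: 1d ^ 68 = 75

f8 be d6 93 75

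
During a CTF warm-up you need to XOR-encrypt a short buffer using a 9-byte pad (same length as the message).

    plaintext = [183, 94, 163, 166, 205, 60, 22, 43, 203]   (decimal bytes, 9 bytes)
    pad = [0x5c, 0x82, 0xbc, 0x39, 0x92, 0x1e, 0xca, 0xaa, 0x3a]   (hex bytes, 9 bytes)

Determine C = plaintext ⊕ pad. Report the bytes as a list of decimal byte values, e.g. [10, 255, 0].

[235, 220, 31, 159, 95, 34, 220, 129, 241]

XOR is its own inverse, so applying the key byte-wise gives the result directly.
b7 ^ 5c = eb
5e ^ 82 = dc
a3 ^ bc = 1f
a6 ^ 39 = 9f
cd ^ 92 = 5f
3c ^ 1e = 22
16 ^ ca = dc
2b ^ aa = 81
cb ^ 3a = f1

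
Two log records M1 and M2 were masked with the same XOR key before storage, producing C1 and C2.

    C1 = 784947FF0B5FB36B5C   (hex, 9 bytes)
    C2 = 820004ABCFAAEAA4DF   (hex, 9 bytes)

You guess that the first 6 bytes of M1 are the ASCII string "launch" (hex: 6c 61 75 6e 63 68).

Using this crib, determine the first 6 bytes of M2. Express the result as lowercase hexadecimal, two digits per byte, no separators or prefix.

First, C1 ⊕ C2 = (M1 ⊕ K) ⊕ (M2 ⊕ K) = M1 ⊕ M2, so the key drops out. Then M2 = (M1 ⊕ M2) ⊕ M1 over the first 6 bytes.
byte 0: (78 ^ 82) ^ 6c = fa ^ 6c = 96
byte 1: (49 ^ 00) ^ 61 = 49 ^ 61 = 28
byte 2: (47 ^ 04) ^ 75 = 43 ^ 75 = 36
byte 3: (ff ^ ab) ^ 6e = 54 ^ 6e = 3a
byte 4: (0b ^ cf) ^ 63 = c4 ^ 63 = a7
byte 5: (5f ^ aa) ^ 68 = f5 ^ 68 = 9d

9628363aa79d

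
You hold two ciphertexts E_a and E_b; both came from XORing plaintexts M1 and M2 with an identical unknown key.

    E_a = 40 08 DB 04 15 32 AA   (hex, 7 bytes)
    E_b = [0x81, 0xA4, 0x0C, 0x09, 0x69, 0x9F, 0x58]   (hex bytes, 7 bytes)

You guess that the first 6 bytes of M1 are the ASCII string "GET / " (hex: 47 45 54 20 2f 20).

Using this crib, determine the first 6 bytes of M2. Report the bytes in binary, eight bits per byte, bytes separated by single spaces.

First, E_a ⊕ E_b = (M1 ⊕ K) ⊕ (M2 ⊕ K) = M1 ⊕ M2, so the key drops out. Then M2 = (M1 ⊕ M2) ⊕ M1 over the first 6 bytes.
byte 0: (40 XOR 81) XOR 47 = c1 XOR 47 = 86
byte 1: (08 XOR a4) XOR 45 = ac XOR 45 = e9
byte 2: (db XOR 0c) XOR 54 = d7 XOR 54 = 83
byte 3: (04 XOR 09) XOR 20 = 0d XOR 20 = 2d
byte 4: (15 XOR 69) XOR 2f = 7c XOR 2f = 53
byte 5: (32 XOR 9f) XOR 20 = ad XOR 20 = 8d

10000110 11101001 10000011 00101101 01010011 10001101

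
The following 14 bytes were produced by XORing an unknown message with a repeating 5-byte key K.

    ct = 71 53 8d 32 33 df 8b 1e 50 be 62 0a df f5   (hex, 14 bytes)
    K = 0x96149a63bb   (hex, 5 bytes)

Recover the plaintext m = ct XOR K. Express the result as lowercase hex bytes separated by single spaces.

e7 47 17 51 88 49 9f 84 33 05 f4 1e 45 96

The 5-byte key repeats, so the effective keystream is 96 14 9a 63 bb 96 14 9a 63 bb 96 14 9a 63.
byte 0: 71 ^ 96 = e7
byte 1: 53 ^ 14 = 47
byte 2: 8d ^ 9a = 17
byte 3: 32 ^ 63 = 51
byte 4: 33 ^ bb = 88
byte 5: df ^ 96 = 49
byte 6: 8b ^ 14 = 9f
byte 7: 1e ^ 9a = 84
byte 8: 50 ^ 63 = 33
byte 9: be ^ bb = 05
byte 10: 62 ^ 96 = f4
byte 11: 0a ^ 14 = 1e
byte 12: df ^ 9a = 45
byte 13: f5 ^ 63 = 96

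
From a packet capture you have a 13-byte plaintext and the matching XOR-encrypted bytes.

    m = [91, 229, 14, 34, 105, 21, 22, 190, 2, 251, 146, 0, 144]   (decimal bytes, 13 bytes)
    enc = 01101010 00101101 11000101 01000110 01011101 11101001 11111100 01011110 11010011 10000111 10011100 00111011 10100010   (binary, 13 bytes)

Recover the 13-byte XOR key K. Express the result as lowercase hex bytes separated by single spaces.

Since enc = m ⊕ K, XORing both sides with m gives K = m ⊕ enc.
 91 ⊕ 106 =  49
229 ⊕  45 = 200
 14 ⊕ 197 = 203
 34 ⊕  70 = 100
105 ⊕  93 =  52
 21 ⊕ 233 = 252
 22 ⊕ 252 = 234
190 ⊕  94 = 224
  2 ⊕ 211 = 209
251 ⊕ 135 = 124
146 ⊕ 156 =  14
  0 ⊕  59 =  59
144 ⊕ 162 =  50

31 c8 cb 64 34 fc ea e0 d1 7c 0e 3b 32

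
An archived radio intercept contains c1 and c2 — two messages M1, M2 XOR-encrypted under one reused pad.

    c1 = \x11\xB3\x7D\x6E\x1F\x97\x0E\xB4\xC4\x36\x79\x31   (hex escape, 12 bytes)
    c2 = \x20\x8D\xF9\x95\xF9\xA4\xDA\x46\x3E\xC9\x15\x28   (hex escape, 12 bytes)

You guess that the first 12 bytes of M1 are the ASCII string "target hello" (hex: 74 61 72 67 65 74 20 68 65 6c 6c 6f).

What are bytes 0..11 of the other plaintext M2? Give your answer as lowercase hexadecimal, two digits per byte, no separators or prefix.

First, c1 ⊕ c2 = (M1 ⊕ K) ⊕ (M2 ⊕ K) = M1 ⊕ M2, so the key drops out. Then M2 = (M1 ⊕ M2) ⊕ M1 over the first 12 bytes.
byte 0: (11 ⊕ 20) ⊕ 74 = 31 ⊕ 74 = 45
byte 1: (b3 ⊕ 8d) ⊕ 61 = 3e ⊕ 61 = 5f
byte 2: (7d ⊕ f9) ⊕ 72 = 84 ⊕ 72 = f6
byte 3: (6e ⊕ 95) ⊕ 67 = fb ⊕ 67 = 9c
byte 4: (1f ⊕ f9) ⊕ 65 = e6 ⊕ 65 = 83
byte 5: (97 ⊕ a4) ⊕ 74 = 33 ⊕ 74 = 47
byte 6: (0e ⊕ da) ⊕ 20 = d4 ⊕ 20 = f4
byte 7: (b4 ⊕ 46) ⊕ 68 = f2 ⊕ 68 = 9a
byte 8: (c4 ⊕ 3e) ⊕ 65 = fa ⊕ 65 = 9f
byte 9: (36 ⊕ c9) ⊕ 6c = ff ⊕ 6c = 93
byte 10: (79 ⊕ 15) ⊕ 6c = 6c ⊕ 6c = 00
byte 11: (31 ⊕ 28) ⊕ 6f = 19 ⊕ 6f = 76

455ff69c8347f49a9f930076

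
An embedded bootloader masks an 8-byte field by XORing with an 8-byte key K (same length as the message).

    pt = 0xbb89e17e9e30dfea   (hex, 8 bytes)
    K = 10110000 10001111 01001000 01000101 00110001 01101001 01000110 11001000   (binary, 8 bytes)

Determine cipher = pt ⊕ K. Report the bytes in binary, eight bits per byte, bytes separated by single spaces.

00001011 00000110 10101001 00111011 10101111 01011001 10011001 00100010

XOR is its own inverse, so applying the key byte-wise gives the result directly.
bb ⊕ b0 = 0b
89 ⊕ 8f = 06
e1 ⊕ 48 = a9
7e ⊕ 45 = 3b
9e ⊕ 31 = af
30 ⊕ 69 = 59
df ⊕ 46 = 99
ea ⊕ c8 = 22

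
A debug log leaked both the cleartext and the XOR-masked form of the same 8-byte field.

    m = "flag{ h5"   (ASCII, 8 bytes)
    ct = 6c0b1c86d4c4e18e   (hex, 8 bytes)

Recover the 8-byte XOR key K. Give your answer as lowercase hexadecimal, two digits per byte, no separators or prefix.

Since ct = m ⊕ K, XORing both sides with m gives K = m ⊕ ct.
66 ⊕ 6c = 0a
6c ⊕ 0b = 67
61 ⊕ 1c = 7d
67 ⊕ 86 = e1
7b ⊕ d4 = af
20 ⊕ c4 = e4
68 ⊕ e1 = 89
35 ⊕ 8e = bb

0a677de1afe489bb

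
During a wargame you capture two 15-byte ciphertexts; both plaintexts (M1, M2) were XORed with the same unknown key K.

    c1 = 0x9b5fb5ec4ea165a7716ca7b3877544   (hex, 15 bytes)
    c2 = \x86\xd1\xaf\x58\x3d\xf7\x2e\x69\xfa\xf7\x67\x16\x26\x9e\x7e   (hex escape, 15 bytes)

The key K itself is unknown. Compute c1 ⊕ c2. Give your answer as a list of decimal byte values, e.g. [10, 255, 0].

[29, 142, 26, 180, 115, 86, 75, 206, 139, 155, 192, 165, 161, 235, 58]

c1 ⊕ c2 = (M1 ⊕ K) ⊕ (M2 ⊕ K) = M1 ⊕ M2 — the shared key cancels under XOR.
155 ^ 134 =  29
 95 ^ 209 = 142
181 ^ 175 =  26
236 ^  88 = 180
 78 ^  61 = 115
161 ^ 247 =  86
101 ^  46 =  75
167 ^ 105 = 206
113 ^ 250 = 139
108 ^ 247 = 155
167 ^ 103 = 192
179 ^  22 = 165
135 ^  38 = 161
117 ^ 158 = 235
 68 ^ 126 =  58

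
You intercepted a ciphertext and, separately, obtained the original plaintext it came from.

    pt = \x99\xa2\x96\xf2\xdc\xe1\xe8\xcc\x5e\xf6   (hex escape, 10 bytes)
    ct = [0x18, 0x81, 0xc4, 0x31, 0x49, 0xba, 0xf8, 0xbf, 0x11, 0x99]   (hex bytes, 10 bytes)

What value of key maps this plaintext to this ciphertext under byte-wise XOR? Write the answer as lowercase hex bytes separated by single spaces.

81 23 52 c3 95 5b 10 73 4f 6f

Since ct = pt ⊕ key, XORing both sides with pt gives key = pt ⊕ ct.
153 ⊕  24 = 129
162 ⊕ 129 =  35
150 ⊕ 196 =  82
242 ⊕  49 = 195
220 ⊕  73 = 149
225 ⊕ 186 =  91
232 ⊕ 248 =  16
204 ⊕ 191 = 115
 94 ⊕  17 =  79
246 ⊕ 153 = 111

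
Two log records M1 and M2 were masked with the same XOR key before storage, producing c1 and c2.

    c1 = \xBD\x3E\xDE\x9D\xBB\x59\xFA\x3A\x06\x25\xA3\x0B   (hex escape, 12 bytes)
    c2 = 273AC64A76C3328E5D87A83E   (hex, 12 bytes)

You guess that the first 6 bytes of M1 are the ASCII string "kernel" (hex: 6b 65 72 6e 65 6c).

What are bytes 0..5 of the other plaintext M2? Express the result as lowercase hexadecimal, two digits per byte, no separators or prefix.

First, c1 ⊕ c2 = (M1 ⊕ K) ⊕ (M2 ⊕ K) = M1 ⊕ M2, so the key drops out. Then M2 = (M1 ⊕ M2) ⊕ M1 over the first 6 bytes.
byte 0: (bd ^ 27) ^ 6b = 9a ^ 6b = f1
byte 1: (3e ^ 3a) ^ 65 = 04 ^ 65 = 61
byte 2: (de ^ c6) ^ 72 = 18 ^ 72 = 6a
byte 3: (9d ^ 4a) ^ 6e = d7 ^ 6e = b9
byte 4: (bb ^ 76) ^ 65 = cd ^ 65 = a8
byte 5: (59 ^ c3) ^ 6c = 9a ^ 6c = f6

f1616ab9a8f6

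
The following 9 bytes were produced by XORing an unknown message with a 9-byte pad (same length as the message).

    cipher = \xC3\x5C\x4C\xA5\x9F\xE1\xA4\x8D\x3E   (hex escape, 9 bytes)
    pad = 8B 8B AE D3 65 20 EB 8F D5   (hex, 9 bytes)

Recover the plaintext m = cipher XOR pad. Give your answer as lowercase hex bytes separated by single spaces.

48 d7 e2 76 fa c1 4f 02 eb

byte 0: c3 ^ 8b = 48
byte 1: 5c ^ 8b = d7
byte 2: 4c ^ ae = e2
byte 3: a5 ^ d3 = 76
byte 4: 9f ^ 65 = fa
byte 5: e1 ^ 20 = c1
byte 6: a4 ^ eb = 4f
byte 7: 8d ^ 8f = 02
byte 8: 3e ^ d5 = eb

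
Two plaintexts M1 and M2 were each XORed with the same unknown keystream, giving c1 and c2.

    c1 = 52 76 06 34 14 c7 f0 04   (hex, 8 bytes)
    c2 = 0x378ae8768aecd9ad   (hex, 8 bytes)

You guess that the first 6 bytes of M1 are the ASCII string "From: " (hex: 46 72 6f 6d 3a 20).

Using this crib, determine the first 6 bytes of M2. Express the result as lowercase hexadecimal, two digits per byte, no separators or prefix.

First, c1 ⊕ c2 = (M1 ⊕ K) ⊕ (M2 ⊕ K) = M1 ⊕ M2, so the key drops out. Then M2 = (M1 ⊕ M2) ⊕ M1 over the first 6 bytes.
byte 0: (52 XOR 37) XOR 46 = 65 XOR 46 = 23
byte 1: (76 XOR 8a) XOR 72 = fc XOR 72 = 8e
byte 2: (06 XOR e8) XOR 6f = ee XOR 6f = 81
byte 3: (34 XOR 76) XOR 6d = 42 XOR 6d = 2f
byte 4: (14 XOR 8a) XOR 3a = 9e XOR 3a = a4
byte 5: (c7 XOR ec) XOR 20 = 2b XOR 20 = 0b

238e812fa40b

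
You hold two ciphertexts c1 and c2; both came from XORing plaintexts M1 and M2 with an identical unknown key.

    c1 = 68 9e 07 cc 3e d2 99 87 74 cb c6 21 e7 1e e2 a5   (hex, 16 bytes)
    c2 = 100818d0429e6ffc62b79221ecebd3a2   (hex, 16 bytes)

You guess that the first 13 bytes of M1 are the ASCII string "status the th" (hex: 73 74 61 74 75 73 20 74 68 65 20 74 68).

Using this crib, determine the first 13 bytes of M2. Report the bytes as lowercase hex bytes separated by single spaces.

First, c1 ⊕ c2 = (M1 ⊕ K) ⊕ (M2 ⊕ K) = M1 ⊕ M2, so the key drops out. Then M2 = (M1 ⊕ M2) ⊕ M1 over the first 13 bytes.
byte 0: (68 XOR 10) XOR 73 = 78 XOR 73 = 0b
byte 1: (9e XOR 08) XOR 74 = 96 XOR 74 = e2
byte 2: (07 XOR 18) XOR 61 = 1f XOR 61 = 7e
byte 3: (cc XOR d0) XOR 74 = 1c XOR 74 = 68
byte 4: (3e XOR 42) XOR 75 = 7c XOR 75 = 09
byte 5: (d2 XOR 9e) XOR 73 = 4c XOR 73 = 3f
byte 6: (99 XOR 6f) XOR 20 = f6 XOR 20 = d6
byte 7: (87 XOR fc) XOR 74 = 7b XOR 74 = 0f
byte 8: (74 XOR 62) XOR 68 = 16 XOR 68 = 7e
byte 9: (cb XOR b7) XOR 65 = 7c XOR 65 = 19
byte 10: (c6 XOR 92) XOR 20 = 54 XOR 20 = 74
byte 11: (21 XOR 21) XOR 74 = 00 XOR 74 = 74
byte 12: (e7 XOR ec) XOR 68 = 0b XOR 68 = 63

0b e2 7e 68 09 3f d6 0f 7e 19 74 74 63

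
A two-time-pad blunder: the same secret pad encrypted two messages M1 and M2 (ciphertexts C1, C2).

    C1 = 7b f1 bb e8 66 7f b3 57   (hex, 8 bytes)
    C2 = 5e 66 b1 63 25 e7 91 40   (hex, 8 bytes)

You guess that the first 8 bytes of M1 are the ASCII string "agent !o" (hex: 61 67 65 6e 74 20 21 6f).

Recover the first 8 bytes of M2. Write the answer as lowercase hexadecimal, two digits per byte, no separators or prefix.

First, C1 ⊕ C2 = (M1 ⊕ K) ⊕ (M2 ⊕ K) = M1 ⊕ M2, so the key drops out. Then M2 = (M1 ⊕ M2) ⊕ M1 over the first 8 bytes.
byte 0: (7b XOR 5e) XOR 61 = 25 XOR 61 = 44
byte 1: (f1 XOR 66) XOR 67 = 97 XOR 67 = f0
byte 2: (bb XOR b1) XOR 65 = 0a XOR 65 = 6f
byte 3: (e8 XOR 63) XOR 6e = 8b XOR 6e = e5
byte 4: (66 XOR 25) XOR 74 = 43 XOR 74 = 37
byte 5: (7f XOR e7) XOR 20 = 98 XOR 20 = b8
byte 6: (b3 XOR 91) XOR 21 = 22 XOR 21 = 03
byte 7: (57 XOR 40) XOR 6f = 17 XOR 6f = 78

44f06fe537b80378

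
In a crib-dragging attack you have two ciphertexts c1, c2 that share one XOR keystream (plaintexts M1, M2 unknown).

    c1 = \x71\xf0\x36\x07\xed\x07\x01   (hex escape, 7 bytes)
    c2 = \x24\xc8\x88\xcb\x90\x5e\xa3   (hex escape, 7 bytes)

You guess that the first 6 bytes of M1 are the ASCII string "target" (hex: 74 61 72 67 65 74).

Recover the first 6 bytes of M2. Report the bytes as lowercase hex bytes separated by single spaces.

21 59 cc ab 18 2d

First, c1 ⊕ c2 = (M1 ⊕ K) ⊕ (M2 ⊕ K) = M1 ⊕ M2, so the key drops out. Then M2 = (M1 ⊕ M2) ⊕ M1 over the first 6 bytes.
byte 0: (71 XOR 24) XOR 74 = 55 XOR 74 = 21
byte 1: (f0 XOR c8) XOR 61 = 38 XOR 61 = 59
byte 2: (36 XOR 88) XOR 72 = be XOR 72 = cc
byte 3: (07 XOR cb) XOR 67 = cc XOR 67 = ab
byte 4: (ed XOR 90) XOR 65 = 7d XOR 65 = 18
byte 5: (07 XOR 5e) XOR 74 = 59 XOR 74 = 2d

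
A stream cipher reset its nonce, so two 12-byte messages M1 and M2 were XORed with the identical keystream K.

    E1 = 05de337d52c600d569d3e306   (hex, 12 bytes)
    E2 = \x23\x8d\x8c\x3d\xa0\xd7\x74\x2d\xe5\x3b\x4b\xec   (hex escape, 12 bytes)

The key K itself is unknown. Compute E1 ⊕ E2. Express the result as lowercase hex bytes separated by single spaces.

E1 ⊕ E2 = (M1 ⊕ K) ⊕ (M2 ⊕ K) = M1 ⊕ M2 — the shared key cancels under XOR.
byte 0: 05 xor 23 = 26
byte 1: de xor 8d = 53
byte 2: 33 xor 8c = bf
byte 3: 7d xor 3d = 40
byte 4: 52 xor a0 = f2
byte 5: c6 xor d7 = 11
byte 6: 00 xor 74 = 74
byte 7: d5 xor 2d = f8
byte 8: 69 xor e5 = 8c
byte 9: d3 xor 3b = e8
byte 10: e3 xor 4b = a8
byte 11: 06 xor ec = ea

26 53 bf 40 f2 11 74 f8 8c e8 a8 ea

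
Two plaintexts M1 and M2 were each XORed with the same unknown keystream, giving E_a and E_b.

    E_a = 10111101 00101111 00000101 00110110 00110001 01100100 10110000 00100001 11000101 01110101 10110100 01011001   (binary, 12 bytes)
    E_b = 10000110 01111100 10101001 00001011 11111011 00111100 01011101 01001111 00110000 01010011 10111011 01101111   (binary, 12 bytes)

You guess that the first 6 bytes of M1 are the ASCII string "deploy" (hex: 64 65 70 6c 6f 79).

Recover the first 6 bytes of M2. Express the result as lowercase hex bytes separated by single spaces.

First, E_a ⊕ E_b = (M1 ⊕ K) ⊕ (M2 ⊕ K) = M1 ⊕ M2, so the key drops out. Then M2 = (M1 ⊕ M2) ⊕ M1 over the first 6 bytes.
byte 0: (bd XOR 86) XOR 64 = 3b XOR 64 = 5f
byte 1: (2f XOR 7c) XOR 65 = 53 XOR 65 = 36
byte 2: (05 XOR a9) XOR 70 = ac XOR 70 = dc
byte 3: (36 XOR 0b) XOR 6c = 3d XOR 6c = 51
byte 4: (31 XOR fb) XOR 6f = ca XOR 6f = a5
byte 5: (64 XOR 3c) XOR 79 = 58 XOR 79 = 21

5f 36 dc 51 a5 21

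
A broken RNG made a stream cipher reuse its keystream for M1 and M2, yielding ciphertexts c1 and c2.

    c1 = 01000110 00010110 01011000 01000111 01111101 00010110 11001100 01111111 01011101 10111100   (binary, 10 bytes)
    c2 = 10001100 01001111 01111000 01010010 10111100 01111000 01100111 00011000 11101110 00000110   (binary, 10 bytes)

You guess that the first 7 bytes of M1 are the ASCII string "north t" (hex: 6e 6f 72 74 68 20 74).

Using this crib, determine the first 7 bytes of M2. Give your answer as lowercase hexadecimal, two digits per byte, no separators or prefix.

a4365261a94edf

First, c1 ⊕ c2 = (M1 ⊕ K) ⊕ (M2 ⊕ K) = M1 ⊕ M2, so the key drops out. Then M2 = (M1 ⊕ M2) ⊕ M1 over the first 7 bytes.
byte 0: (46 ^ 8c) ^ 6e = ca ^ 6e = a4
byte 1: (16 ^ 4f) ^ 6f = 59 ^ 6f = 36
byte 2: (58 ^ 78) ^ 72 = 20 ^ 72 = 52
byte 3: (47 ^ 52) ^ 74 = 15 ^ 74 = 61
byte 4: (7d ^ bc) ^ 68 = c1 ^ 68 = a9
byte 5: (16 ^ 78) ^ 20 = 6e ^ 20 = 4e
byte 6: (cc ^ 67) ^ 74 = ab ^ 74 = df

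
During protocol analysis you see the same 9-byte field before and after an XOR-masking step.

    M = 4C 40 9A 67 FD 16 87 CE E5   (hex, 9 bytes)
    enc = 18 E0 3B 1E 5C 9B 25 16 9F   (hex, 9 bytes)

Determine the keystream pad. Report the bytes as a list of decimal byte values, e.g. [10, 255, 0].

[84, 160, 161, 121, 161, 141, 162, 216, 122]

Since enc = M ⊕ pad, XORing both sides with M gives pad = M ⊕ enc.
4c ⊕ 18 = 54
40 ⊕ e0 = a0
9a ⊕ 3b = a1
67 ⊕ 1e = 79
fd ⊕ 5c = a1
16 ⊕ 9b = 8d
87 ⊕ 25 = a2
ce ⊕ 16 = d8
e5 ⊕ 9f = 7a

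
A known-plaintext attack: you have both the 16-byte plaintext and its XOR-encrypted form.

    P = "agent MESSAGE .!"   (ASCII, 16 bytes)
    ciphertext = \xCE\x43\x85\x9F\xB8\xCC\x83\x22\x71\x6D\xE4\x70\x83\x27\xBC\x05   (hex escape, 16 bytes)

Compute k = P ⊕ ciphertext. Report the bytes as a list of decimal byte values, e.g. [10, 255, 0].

Since ciphertext = P ⊕ k, XORing both sides with P gives k = P ⊕ ciphertext.
61 ⊕ ce = af
67 ⊕ 43 = 24
65 ⊕ 85 = e0
6e ⊕ 9f = f1
74 ⊕ b8 = cc
20 ⊕ cc = ec
4d ⊕ 83 = ce
45 ⊕ 22 = 67
53 ⊕ 71 = 22
53 ⊕ 6d = 3e
41 ⊕ e4 = a5
47 ⊕ 70 = 37
45 ⊕ 83 = c6
20 ⊕ 27 = 07
2e ⊕ bc = 92
21 ⊕ 05 = 24

[175, 36, 224, 241, 204, 236, 206, 103, 34, 62, 165, 55, 198, 7, 146, 36]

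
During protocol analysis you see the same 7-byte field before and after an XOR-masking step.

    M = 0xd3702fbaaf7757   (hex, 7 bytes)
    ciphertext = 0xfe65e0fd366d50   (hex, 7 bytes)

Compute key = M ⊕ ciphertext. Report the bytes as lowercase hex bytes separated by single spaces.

2d 15 cf 47 99 1a 07

Since ciphertext = M ⊕ key, XORing both sides with M gives key = M ⊕ ciphertext.
d3 xor fe = 2d
70 xor 65 = 15
2f xor e0 = cf
ba xor fd = 47
af xor 36 = 99
77 xor 6d = 1a
57 xor 50 = 07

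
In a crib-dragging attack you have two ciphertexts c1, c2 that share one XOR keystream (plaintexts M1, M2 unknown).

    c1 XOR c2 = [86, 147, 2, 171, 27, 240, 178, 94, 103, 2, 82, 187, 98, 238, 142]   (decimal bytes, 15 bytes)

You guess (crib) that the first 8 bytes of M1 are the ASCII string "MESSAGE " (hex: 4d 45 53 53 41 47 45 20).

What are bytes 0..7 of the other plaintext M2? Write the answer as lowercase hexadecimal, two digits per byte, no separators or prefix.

1bd651f85ab7f77e

Since c1 ⊕ c2 = M1 ⊕ M2, XORing with the guessed M1 bytes yields the corresponding M2 bytes: M2 = (c1 ⊕ c2) ⊕ M1.
byte 0: 56 xor 4d = 1b
byte 1: 93 xor 45 = d6
byte 2: 02 xor 53 = 51
byte 3: ab xor 53 = f8
byte 4: 1b xor 41 = 5a
byte 5: f0 xor 47 = b7
byte 6: b2 xor 45 = f7
byte 7: 5e xor 20 = 7e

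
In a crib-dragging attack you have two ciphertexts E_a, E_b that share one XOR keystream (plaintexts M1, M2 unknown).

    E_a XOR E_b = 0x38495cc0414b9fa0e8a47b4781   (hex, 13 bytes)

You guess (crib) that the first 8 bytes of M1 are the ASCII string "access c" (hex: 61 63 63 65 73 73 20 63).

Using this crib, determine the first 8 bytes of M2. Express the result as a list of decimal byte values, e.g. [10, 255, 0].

[89, 42, 63, 165, 50, 56, 191, 195]

Since E_a ⊕ E_b = M1 ⊕ M2, XORing with the guessed M1 bytes yields the corresponding M2 bytes: M2 = (E_a ⊕ E_b) ⊕ M1.
byte 0:  56 ^  97 =  89
byte 1:  73 ^  99 =  42
byte 2:  92 ^  99 =  63
byte 3: 192 ^ 101 = 165
byte 4:  65 ^ 115 =  50
byte 5:  75 ^ 115 =  56
byte 6: 159 ^  32 = 191
byte 7: 160 ^  99 = 195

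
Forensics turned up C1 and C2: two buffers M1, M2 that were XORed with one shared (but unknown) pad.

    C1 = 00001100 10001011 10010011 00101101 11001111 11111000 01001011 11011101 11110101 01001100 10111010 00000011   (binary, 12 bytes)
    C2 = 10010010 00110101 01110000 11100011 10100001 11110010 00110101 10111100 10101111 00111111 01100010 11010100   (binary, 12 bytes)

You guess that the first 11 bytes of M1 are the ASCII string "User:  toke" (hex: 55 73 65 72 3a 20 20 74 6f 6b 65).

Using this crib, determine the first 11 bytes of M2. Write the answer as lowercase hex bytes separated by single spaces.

cb cd 86 bc 54 2a 5e 15 35 18 bd

First, C1 ⊕ C2 = (M1 ⊕ K) ⊕ (M2 ⊕ K) = M1 ⊕ M2, so the key drops out. Then M2 = (M1 ⊕ M2) ⊕ M1 over the first 11 bytes.
byte 0: (0c xor 92) xor 55 = 9e xor 55 = cb
byte 1: (8b xor 35) xor 73 = be xor 73 = cd
byte 2: (93 xor 70) xor 65 = e3 xor 65 = 86
byte 3: (2d xor e3) xor 72 = ce xor 72 = bc
byte 4: (cf xor a1) xor 3a = 6e xor 3a = 54
byte 5: (f8 xor f2) xor 20 = 0a xor 20 = 2a
byte 6: (4b xor 35) xor 20 = 7e xor 20 = 5e
byte 7: (dd xor bc) xor 74 = 61 xor 74 = 15
byte 8: (f5 xor af) xor 6f = 5a xor 6f = 35
byte 9: (4c xor 3f) xor 6b = 73 xor 6b = 18
byte 10: (ba xor 62) xor 65 = d8 xor 65 = bd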